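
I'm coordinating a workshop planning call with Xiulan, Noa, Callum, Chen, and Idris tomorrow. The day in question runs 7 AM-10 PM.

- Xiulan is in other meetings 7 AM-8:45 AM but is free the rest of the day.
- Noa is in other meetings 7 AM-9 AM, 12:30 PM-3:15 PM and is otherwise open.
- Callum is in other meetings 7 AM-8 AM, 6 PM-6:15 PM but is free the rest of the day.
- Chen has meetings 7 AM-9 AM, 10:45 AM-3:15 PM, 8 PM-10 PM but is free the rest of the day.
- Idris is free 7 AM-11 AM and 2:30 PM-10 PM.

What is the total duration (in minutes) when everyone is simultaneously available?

Xiulan free: 08:45-22:00 (invert busy blocks within the working day).
Noa free: 09:00-12:30, 15:15-22:00 (invert busy blocks within the working day).
Callum free: 08:00-18:00, 18:15-22:00 (invert busy blocks within the working day).
Chen free: 09:00-10:45, 15:15-20:00 (invert busy blocks within the working day).
Idris free: 07:00-11:00, 14:30-22:00.
Xiulan ∩ Noa: 09:00-12:30, 15:15-22:00.
Xiulan ∩ Noa ∩ Callum: 09:00-12:30, 15:15-18:00, 18:15-22:00.
Xiulan ∩ Noa ∩ Callum ∩ Chen: 09:00-10:45, 15:15-18:00, 18:15-20:00.
Xiulan ∩ Noa ∩ Callum ∩ Chen ∩ Idris: 09:00-10:45, 15:15-18:00, 18:15-20:00.
Summing the common windows: 105 + 165 + 105 = 375 minutes.

375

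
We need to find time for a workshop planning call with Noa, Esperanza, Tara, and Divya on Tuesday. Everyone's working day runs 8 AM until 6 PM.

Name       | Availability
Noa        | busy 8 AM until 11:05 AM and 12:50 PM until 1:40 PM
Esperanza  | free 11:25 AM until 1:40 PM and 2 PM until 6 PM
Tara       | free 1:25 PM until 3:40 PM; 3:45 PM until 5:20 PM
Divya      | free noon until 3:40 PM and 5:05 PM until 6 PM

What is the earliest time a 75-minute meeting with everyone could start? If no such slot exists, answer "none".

14:00

Noa free: 11:05-12:50, 13:40-18:00 (invert busy blocks within the working day).
Esperanza free: 11:25-13:40, 14:00-18:00.
Tara free: 13:25-15:40, 15:45-17:20.
Divya free: 12:00-15:40, 17:05-18:00.
Noa ∩ Esperanza: 11:25-12:50, 14:00-18:00.
Noa ∩ Esperanza ∩ Tara: 14:00-15:40, 15:45-17:20.
Noa ∩ Esperanza ∩ Tara ∩ Divya: 14:00-15:40, 17:05-17:20.
So the common availability across everyone is 14:00-15:40, 17:05-17:20.
The first common window of at least 75 minutes is 14:00-15:40, so the earliest start is 14:00.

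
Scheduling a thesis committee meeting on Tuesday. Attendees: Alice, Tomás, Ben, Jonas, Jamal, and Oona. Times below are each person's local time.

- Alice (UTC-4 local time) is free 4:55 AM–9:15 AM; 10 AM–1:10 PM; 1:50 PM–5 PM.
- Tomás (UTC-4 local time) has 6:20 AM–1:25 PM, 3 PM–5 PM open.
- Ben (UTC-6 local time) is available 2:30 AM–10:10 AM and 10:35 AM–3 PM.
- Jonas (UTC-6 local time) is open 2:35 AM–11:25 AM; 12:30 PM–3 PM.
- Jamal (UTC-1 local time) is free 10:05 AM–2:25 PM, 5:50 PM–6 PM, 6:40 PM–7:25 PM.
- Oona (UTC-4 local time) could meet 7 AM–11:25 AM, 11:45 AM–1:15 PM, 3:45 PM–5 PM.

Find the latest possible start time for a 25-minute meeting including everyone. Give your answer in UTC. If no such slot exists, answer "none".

Alice in UTC: 08:55-13:15, 14:00-17:10, 17:50-21:00 (add 4h to convert from UTC-4).
Tomás in UTC: 10:20-17:25, 19:00-21:00 (add 4h to convert from UTC-4).
Ben in UTC: 08:30-16:10, 16:35-21:00 (add 6h to convert from UTC-6).
Jonas in UTC: 08:35-17:25, 18:30-21:00 (add 6h to convert from UTC-6).
Jamal in UTC: 11:05-15:25, 18:50-19:00, 19:40-20:25 (add 1h to convert from UTC-1).
Oona in UTC: 11:00-15:25, 15:45-17:15, 19:45-21:00 (add 4h to convert from UTC-4).
Alice ∩ Tomás: 10:20-13:15, 14:00-17:10, 19:00-21:00.
Alice ∩ Tomás ∩ Ben: 10:20-13:15, 14:00-16:10, 16:35-17:10, 19:00-21:00.
Alice ∩ Tomás ∩ Ben ∩ Jonas: 10:20-13:15, 14:00-16:10, 16:35-17:10, 19:00-21:00.
Alice ∩ Tomás ∩ Ben ∩ Jonas ∩ Jamal: 11:05-13:15, 14:00-15:25, 19:40-20:25.
Alice ∩ Tomás ∩ Ben ∩ Jonas ∩ Jamal ∩ Oona: 11:05-13:15, 14:00-15:25, 19:45-20:25.
The last common window of at least 25 minutes is 19:45-20:25; a 25-minute meeting can start as late as 20:00 and still end by 20:25.

20:00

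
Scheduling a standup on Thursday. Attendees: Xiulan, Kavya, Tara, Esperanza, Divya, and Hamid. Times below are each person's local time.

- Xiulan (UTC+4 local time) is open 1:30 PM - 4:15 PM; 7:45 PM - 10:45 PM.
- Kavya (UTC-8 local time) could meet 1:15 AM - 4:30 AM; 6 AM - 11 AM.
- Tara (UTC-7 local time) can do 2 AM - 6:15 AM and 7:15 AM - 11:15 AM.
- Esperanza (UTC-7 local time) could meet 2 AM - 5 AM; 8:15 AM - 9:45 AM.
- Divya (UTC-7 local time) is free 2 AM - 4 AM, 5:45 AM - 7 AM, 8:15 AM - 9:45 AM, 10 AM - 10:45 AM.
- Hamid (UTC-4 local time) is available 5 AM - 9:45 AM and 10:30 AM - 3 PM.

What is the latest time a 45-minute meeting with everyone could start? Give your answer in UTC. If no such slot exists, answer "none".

16:00

Xiulan in UTC: 09:30-12:15, 15:45-18:45 (subtract 4h to convert from UTC+4).
Kavya in UTC: 09:15-12:30, 14:00-19:00 (add 8h to convert from UTC-8).
Tara in UTC: 09:00-13:15, 14:15-18:15 (add 7h to convert from UTC-7).
Esperanza in UTC: 09:00-12:00, 15:15-16:45 (add 7h to convert from UTC-7).
Divya in UTC: 09:00-11:00, 12:45-14:00, 15:15-16:45, 17:00-17:45 (add 7h to convert from UTC-7).
Hamid in UTC: 09:00-13:45, 14:30-19:00 (add 4h to convert from UTC-4).
Xiulan ∩ Kavya: 09:30-12:15, 15:45-18:45.
Xiulan ∩ Kavya ∩ Tara: 09:30-12:15, 15:45-18:15.
Xiulan ∩ Kavya ∩ Tara ∩ Esperanza: 09:30-12:00, 15:45-16:45.
Xiulan ∩ Kavya ∩ Tara ∩ Esperanza ∩ Divya: 09:30-11:00, 15:45-16:45.
Xiulan ∩ Kavya ∩ Tara ∩ Esperanza ∩ Divya ∩ Hamid: 09:30-11:00, 15:45-16:45.
So the common availability across everyone is 09:30-11:00, 15:45-16:45.
The last common window of at least 45 minutes is 15:45-16:45; a 45-minute meeting can start as late as 16:00 and still end by 16:45.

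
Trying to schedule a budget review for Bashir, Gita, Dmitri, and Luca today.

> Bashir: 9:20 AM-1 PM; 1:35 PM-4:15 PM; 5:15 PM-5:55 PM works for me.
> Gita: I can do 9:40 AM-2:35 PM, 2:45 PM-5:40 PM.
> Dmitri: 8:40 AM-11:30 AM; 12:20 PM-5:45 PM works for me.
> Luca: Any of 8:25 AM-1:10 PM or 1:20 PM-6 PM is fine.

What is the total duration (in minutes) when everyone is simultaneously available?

325

Bashir ∩ Gita: 09:40-13:00, 13:35-14:35, 14:45-16:15, 17:15-17:40.
Bashir ∩ Gita ∩ Dmitri: 09:40-11:30, 12:20-13:00, 13:35-14:35, 14:45-16:15, 17:15-17:40.
Bashir ∩ Gita ∩ Dmitri ∩ Luca: 09:40-11:30, 12:20-13:00, 13:35-14:35, 14:45-16:15, 17:15-17:40.
So the common availability across everyone is 09:40-11:30, 12:20-13:00, 13:35-14:35, 14:45-16:15, 17:15-17:40.
Summing the common windows: 110 + 40 + 60 + 90 + 25 = 325 minutes.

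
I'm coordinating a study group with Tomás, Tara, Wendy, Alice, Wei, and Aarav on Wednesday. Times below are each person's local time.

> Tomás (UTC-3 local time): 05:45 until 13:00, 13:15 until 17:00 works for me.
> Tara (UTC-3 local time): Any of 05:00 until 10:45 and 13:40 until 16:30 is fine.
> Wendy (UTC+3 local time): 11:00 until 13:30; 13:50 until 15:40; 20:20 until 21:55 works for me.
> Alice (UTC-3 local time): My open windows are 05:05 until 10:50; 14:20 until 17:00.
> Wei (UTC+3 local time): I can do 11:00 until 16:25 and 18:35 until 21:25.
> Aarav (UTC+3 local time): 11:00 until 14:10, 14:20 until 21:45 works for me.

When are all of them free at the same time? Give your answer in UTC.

08:45-10:30, 10:50-11:10, 11:20-12:40, 17:20-18:25

Tomás in UTC: 08:45-16:00, 16:15-20:00 (add 3h to convert from UTC-3).
Tara in UTC: 08:00-13:45, 16:40-19:30 (add 3h to convert from UTC-3).
Wendy in UTC: 08:00-10:30, 10:50-12:40, 17:20-18:55 (subtract 3h to convert from UTC+3).
Alice in UTC: 08:05-13:50, 17:20-20:00 (add 3h to convert from UTC-3).
Wei in UTC: 08:00-13:25, 15:35-18:25 (subtract 3h to convert from UTC+3).
Aarav in UTC: 08:00-11:10, 11:20-18:45 (subtract 3h to convert from UTC+3).
Tomás ∩ Tara: 08:45-13:45, 16:40-19:30.
Tomás ∩ Tara ∩ Wendy: 08:45-10:30, 10:50-12:40, 17:20-18:55.
Tomás ∩ Tara ∩ Wendy ∩ Alice: 08:45-10:30, 10:50-12:40, 17:20-18:55.
Tomás ∩ Tara ∩ Wendy ∩ Alice ∩ Wei: 08:45-10:30, 10:50-12:40, 17:20-18:25.
Tomás ∩ Tara ∩ Wendy ∩ Alice ∩ Wei ∩ Aarav: 08:45-10:30, 10:50-11:10, 11:20-12:40, 17:20-18:25.
So the common availability across everyone is 08:45-10:30, 10:50-11:10, 11:20-12:40, 17:20-18:25.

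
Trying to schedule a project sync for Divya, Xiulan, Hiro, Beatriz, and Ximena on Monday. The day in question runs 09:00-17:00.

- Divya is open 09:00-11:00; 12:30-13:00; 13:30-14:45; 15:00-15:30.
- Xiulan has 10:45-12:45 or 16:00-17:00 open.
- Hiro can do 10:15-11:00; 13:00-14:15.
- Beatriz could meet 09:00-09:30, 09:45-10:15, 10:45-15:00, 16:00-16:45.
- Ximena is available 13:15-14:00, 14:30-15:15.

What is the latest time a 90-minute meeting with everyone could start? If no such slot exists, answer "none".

Divya ∩ Xiulan: 10:45-11:00, 12:30-12:45.
Divya ∩ Xiulan ∩ Hiro: 10:45-11:00.
Divya ∩ Xiulan ∩ Hiro ∩ Beatriz: 10:45-11:00.
Divya ∩ Xiulan ∩ Hiro ∩ Beatriz ∩ Ximena: ∅.
There is no time when everyone is free.
No common window is at least 90 minutes long.

none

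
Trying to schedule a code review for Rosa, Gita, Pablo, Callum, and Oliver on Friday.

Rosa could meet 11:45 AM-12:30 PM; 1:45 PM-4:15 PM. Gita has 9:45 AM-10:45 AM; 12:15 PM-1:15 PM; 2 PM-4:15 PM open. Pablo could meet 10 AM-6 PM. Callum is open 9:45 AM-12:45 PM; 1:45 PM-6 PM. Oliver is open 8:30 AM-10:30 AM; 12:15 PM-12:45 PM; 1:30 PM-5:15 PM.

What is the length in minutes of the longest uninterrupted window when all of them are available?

Rosa ∩ Gita: 12:15-12:30, 14:00-16:15.
Rosa ∩ Gita ∩ Pablo: 12:15-12:30, 14:00-16:15.
Rosa ∩ Gita ∩ Pablo ∩ Callum: 12:15-12:30, 14:00-16:15.
Rosa ∩ Gita ∩ Pablo ∩ Callum ∩ Oliver: 12:15-12:30, 14:00-16:15.
The longest is 14:00-16:15 at 135 minutes.

135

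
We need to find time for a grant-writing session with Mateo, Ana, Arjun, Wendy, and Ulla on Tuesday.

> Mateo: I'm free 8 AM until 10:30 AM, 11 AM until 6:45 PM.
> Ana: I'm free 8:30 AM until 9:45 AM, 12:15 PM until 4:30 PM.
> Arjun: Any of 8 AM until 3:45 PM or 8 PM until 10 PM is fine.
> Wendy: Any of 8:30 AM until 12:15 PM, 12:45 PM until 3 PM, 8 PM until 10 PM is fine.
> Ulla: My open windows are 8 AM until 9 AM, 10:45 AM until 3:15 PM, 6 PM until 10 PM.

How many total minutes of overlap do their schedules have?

165

Mateo ∩ Ana: 08:30-09:45, 12:15-16:30.
Mateo ∩ Ana ∩ Arjun: 08:30-09:45, 12:15-15:45.
Mateo ∩ Ana ∩ Arjun ∩ Wendy: 08:30-09:45, 12:45-15:00.
Mateo ∩ Ana ∩ Arjun ∩ Wendy ∩ Ulla: 08:30-09:00, 12:45-15:00.
Those are the intersection windows.
Summing the common windows: 30 + 135 = 165 minutes.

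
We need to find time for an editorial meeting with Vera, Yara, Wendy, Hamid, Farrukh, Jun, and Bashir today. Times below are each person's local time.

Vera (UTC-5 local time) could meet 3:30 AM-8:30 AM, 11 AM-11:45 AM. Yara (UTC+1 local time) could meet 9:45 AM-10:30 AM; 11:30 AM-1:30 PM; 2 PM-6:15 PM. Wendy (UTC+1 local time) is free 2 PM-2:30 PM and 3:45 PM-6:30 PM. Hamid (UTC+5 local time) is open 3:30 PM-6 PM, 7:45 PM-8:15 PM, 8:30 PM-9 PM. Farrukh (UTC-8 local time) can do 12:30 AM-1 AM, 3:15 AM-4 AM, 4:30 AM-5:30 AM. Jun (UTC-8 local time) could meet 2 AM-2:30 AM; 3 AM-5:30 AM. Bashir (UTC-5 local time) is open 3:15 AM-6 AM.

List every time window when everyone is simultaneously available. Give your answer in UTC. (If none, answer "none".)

Vera in UTC: 08:30-13:30, 16:00-16:45 (add 5h to convert from UTC-5).
Yara in UTC: 08:45-09:30, 10:30-12:30, 13:00-17:15 (subtract 1h to convert from UTC+1).
Wendy in UTC: 13:00-13:30, 14:45-17:30 (subtract 1h to convert from UTC+1).
Hamid in UTC: 10:30-13:00, 14:45-15:15, 15:30-16:00 (subtract 5h to convert from UTC+5).
Farrukh in UTC: 08:30-09:00, 11:15-12:00, 12:30-13:30 (add 8h to convert from UTC-8).
Jun in UTC: 10:00-10:30, 11:00-13:30 (add 8h to convert from UTC-8).
Bashir in UTC: 08:15-11:00 (add 5h to convert from UTC-5).
Vera ∩ Yara: 08:45-09:30, 10:30-12:30, 13:00-13:30, 16:00-16:45.
Vera ∩ Yara ∩ Wendy: 13:00-13:30, 16:00-16:45.
Vera ∩ Yara ∩ Wendy ∩ Hamid: ∅.
Vera ∩ Yara ∩ Wendy ∩ Hamid ∩ Farrukh: ∅.
Vera ∩ Yara ∩ Wendy ∩ Hamid ∩ Farrukh ∩ Jun: ∅.
Vera ∩ Yara ∩ Wendy ∩ Hamid ∩ Farrukh ∩ Jun ∩ Bashir: ∅.
There is no time when everyone is free.

none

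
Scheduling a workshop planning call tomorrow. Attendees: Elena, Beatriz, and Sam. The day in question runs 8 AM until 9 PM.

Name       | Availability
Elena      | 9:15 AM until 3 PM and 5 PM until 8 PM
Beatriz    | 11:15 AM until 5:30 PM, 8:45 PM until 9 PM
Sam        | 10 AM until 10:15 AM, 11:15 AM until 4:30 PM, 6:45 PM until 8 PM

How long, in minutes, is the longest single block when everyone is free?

Elena ∩ Beatriz: 11:15-15:00, 17:00-17:30.
Elena ∩ Beatriz ∩ Sam: 11:15-15:00.
Those are the intersection windows.
The longest is 11:15-15:00 at 225 minutes.

225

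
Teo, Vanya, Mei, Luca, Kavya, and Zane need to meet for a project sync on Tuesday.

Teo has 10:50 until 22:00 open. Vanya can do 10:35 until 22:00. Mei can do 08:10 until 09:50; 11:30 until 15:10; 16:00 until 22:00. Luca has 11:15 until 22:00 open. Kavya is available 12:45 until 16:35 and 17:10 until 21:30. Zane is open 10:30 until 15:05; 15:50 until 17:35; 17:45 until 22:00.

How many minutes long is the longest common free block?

225

Teo ∩ Vanya: 10:50-22:00.
Teo ∩ Vanya ∩ Mei: 11:30-15:10, 16:00-22:00.
Teo ∩ Vanya ∩ Mei ∩ Luca: 11:30-15:10, 16:00-22:00.
Teo ∩ Vanya ∩ Mei ∩ Luca ∩ Kavya: 12:45-15:10, 16:00-16:35, 17:10-21:30.
Teo ∩ Vanya ∩ Mei ∩ Luca ∩ Kavya ∩ Zane: 12:45-15:05, 16:00-16:35, 17:10-17:35, 17:45-21:30.
The longest is 17:45-21:30 at 225 minutes.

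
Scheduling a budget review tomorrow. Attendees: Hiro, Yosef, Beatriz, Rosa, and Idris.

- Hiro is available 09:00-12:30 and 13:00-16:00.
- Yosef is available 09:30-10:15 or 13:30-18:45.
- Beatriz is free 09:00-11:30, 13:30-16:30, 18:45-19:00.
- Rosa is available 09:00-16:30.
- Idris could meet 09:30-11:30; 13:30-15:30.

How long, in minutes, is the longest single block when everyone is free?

Hiro ∩ Yosef: 09:30-10:15, 13:30-16:00.
Hiro ∩ Yosef ∩ Beatriz: 09:30-10:15, 13:30-16:00.
Hiro ∩ Yosef ∩ Beatriz ∩ Rosa: 09:30-10:15, 13:30-16:00.
Hiro ∩ Yosef ∩ Beatriz ∩ Rosa ∩ Idris: 09:30-10:15, 13:30-15:30.
So the common availability across everyone is 09:30-10:15, 13:30-15:30.
The longest is 13:30-15:30 at 120 minutes.

120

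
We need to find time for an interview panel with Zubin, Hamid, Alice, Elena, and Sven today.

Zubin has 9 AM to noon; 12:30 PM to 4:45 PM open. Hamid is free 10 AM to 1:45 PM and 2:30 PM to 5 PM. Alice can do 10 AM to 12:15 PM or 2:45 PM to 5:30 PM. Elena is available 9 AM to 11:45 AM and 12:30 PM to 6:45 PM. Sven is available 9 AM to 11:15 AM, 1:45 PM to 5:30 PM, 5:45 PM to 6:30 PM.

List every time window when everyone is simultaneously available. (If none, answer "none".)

Zubin ∩ Hamid: 10:00-12:00, 12:30-13:45, 14:30-16:45.
Zubin ∩ Hamid ∩ Alice: 10:00-12:00, 14:45-16:45.
Zubin ∩ Hamid ∩ Alice ∩ Elena: 10:00-11:45, 14:45-16:45.
Zubin ∩ Hamid ∩ Alice ∩ Elena ∩ Sven: 10:00-11:15, 14:45-16:45.

10:00-11:15, 14:45-16:45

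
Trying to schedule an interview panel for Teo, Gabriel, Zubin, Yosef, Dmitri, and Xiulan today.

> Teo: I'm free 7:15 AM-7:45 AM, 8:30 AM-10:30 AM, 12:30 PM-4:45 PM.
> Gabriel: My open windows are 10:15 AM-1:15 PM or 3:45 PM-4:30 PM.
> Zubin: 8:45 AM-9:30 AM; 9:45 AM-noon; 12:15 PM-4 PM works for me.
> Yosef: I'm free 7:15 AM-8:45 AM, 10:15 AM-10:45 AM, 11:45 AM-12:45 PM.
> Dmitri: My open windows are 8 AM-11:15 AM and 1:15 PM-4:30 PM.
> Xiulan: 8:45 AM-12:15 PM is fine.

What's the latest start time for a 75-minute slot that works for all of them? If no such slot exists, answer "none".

none

Teo ∩ Gabriel: 10:15-10:30, 12:30-13:15, 15:45-16:30.
Teo ∩ Gabriel ∩ Zubin: 10:15-10:30, 12:30-13:15, 15:45-16:00.
Teo ∩ Gabriel ∩ Zubin ∩ Yosef: 10:15-10:30, 12:30-12:45.
Teo ∩ Gabriel ∩ Zubin ∩ Yosef ∩ Dmitri: 10:15-10:30.
Teo ∩ Gabriel ∩ Zubin ∩ Yosef ∩ Dmitri ∩ Xiulan: 10:15-10:30.
No common window is at least 75 minutes long.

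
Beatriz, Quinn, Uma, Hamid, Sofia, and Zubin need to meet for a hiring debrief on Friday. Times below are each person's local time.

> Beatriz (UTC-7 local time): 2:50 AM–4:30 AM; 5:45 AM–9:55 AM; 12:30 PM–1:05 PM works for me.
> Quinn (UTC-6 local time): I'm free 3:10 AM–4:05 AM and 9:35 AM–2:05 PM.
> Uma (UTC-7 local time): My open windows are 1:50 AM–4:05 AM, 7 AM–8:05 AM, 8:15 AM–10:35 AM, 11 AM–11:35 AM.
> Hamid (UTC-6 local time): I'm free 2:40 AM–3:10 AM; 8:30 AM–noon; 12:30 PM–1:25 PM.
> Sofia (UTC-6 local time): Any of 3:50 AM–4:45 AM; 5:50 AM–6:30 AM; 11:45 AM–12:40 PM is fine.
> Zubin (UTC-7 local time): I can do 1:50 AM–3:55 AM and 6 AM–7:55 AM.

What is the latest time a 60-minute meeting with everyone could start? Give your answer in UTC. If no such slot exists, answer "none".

Beatriz in UTC: 09:50-11:30, 12:45-16:55, 19:30-20:05 (add 7h to convert from UTC-7).
Quinn in UTC: 09:10-10:05, 15:35-20:05 (add 6h to convert from UTC-6).
Uma in UTC: 08:50-11:05, 14:00-15:05, 15:15-17:35, 18:00-18:35 (add 7h to convert from UTC-7).
Hamid in UTC: 08:40-09:10, 14:30-18:00, 18:30-19:25 (add 6h to convert from UTC-6).
Sofia in UTC: 09:50-10:45, 11:50-12:30, 17:45-18:40 (add 6h to convert from UTC-6).
Zubin in UTC: 08:50-10:55, 13:00-14:55 (add 7h to convert from UTC-7).
Beatriz ∩ Quinn: 09:50-10:05, 15:35-16:55, 19:30-20:05.
Beatriz ∩ Quinn ∩ Uma: 09:50-10:05, 15:35-16:55.
Beatriz ∩ Quinn ∩ Uma ∩ Hamid: 15:35-16:55.
Beatriz ∩ Quinn ∩ Uma ∩ Hamid ∩ Sofia: ∅.
Beatriz ∩ Quinn ∩ Uma ∩ Hamid ∩ Sofia ∩ Zubin: ∅.
There is no time when everyone is free.
No common window is at least 60 minutes long.

none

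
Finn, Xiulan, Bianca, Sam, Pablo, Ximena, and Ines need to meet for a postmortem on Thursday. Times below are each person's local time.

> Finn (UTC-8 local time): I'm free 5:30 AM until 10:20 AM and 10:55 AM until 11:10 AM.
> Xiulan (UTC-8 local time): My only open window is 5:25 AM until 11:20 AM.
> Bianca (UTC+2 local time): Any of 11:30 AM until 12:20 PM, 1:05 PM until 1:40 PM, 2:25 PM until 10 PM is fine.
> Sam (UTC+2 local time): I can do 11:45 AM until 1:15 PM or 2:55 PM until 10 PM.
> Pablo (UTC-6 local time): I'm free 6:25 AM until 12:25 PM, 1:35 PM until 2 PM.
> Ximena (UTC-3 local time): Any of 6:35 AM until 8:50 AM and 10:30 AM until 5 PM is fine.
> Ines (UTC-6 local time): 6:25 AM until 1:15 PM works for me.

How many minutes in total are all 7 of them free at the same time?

Finn in UTC: 13:30-18:20, 18:55-19:10 (add 8h to convert from UTC-8).
Xiulan in UTC: 13:25-19:20 (add 8h to convert from UTC-8).
Bianca in UTC: 09:30-10:20, 11:05-11:40, 12:25-20:00 (subtract 2h to convert from UTC+2).
Sam in UTC: 09:45-11:15, 12:55-20:00 (subtract 2h to convert from UTC+2).
Pablo in UTC: 12:25-18:25, 19:35-20:00 (add 6h to convert from UTC-6).
Ximena in UTC: 09:35-11:50, 13:30-20:00 (add 3h to convert from UTC-3).
Ines in UTC: 12:25-19:15 (add 6h to convert from UTC-6).
Finn ∩ Xiulan: 13:30-18:20, 18:55-19:10.
Finn ∩ Xiulan ∩ Bianca: 13:30-18:20, 18:55-19:10.
Finn ∩ Xiulan ∩ Bianca ∩ Sam: 13:30-18:20, 18:55-19:10.
Finn ∩ Xiulan ∩ Bianca ∩ Sam ∩ Pablo: 13:30-18:20.
Finn ∩ Xiulan ∩ Bianca ∩ Sam ∩ Pablo ∩ Ximena: 13:30-18:20.
Finn ∩ Xiulan ∩ Bianca ∩ Sam ∩ Pablo ∩ Ximena ∩ Ines: 13:30-18:20.
That's a single block of 290 minutes.

290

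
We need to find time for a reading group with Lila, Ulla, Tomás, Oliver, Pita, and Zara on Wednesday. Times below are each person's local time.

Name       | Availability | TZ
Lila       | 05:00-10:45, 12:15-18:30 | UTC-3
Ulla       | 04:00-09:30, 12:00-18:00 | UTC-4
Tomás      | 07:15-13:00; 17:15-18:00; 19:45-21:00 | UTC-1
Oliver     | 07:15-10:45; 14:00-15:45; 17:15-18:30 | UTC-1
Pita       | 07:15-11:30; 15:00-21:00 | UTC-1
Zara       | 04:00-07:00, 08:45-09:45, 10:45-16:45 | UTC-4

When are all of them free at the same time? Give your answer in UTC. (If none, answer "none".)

08:15-11:00, 18:15-19:00

Lila in UTC: 08:00-13:45, 15:15-21:30 (add 3h to convert from UTC-3).
Ulla in UTC: 08:00-13:30, 16:00-22:00 (add 4h to convert from UTC-4).
Tomás in UTC: 08:15-14:00, 18:15-19:00, 20:45-22:00 (add 1h to convert from UTC-1).
Oliver in UTC: 08:15-11:45, 15:00-16:45, 18:15-19:30 (add 1h to convert from UTC-1).
Pita in UTC: 08:15-12:30, 16:00-22:00 (add 1h to convert from UTC-1).
Zara in UTC: 08:00-11:00, 12:45-13:45, 14:45-20:45 (add 4h to convert from UTC-4).
Lila ∩ Ulla: 08:00-13:30, 16:00-21:30.
Lila ∩ Ulla ∩ Tomás: 08:15-13:30, 18:15-19:00, 20:45-21:30.
Lila ∩ Ulla ∩ Tomás ∩ Oliver: 08:15-11:45, 18:15-19:00.
Lila ∩ Ulla ∩ Tomás ∩ Oliver ∩ Pita: 08:15-11:45, 18:15-19:00.
Lila ∩ Ulla ∩ Tomás ∩ Oliver ∩ Pita ∩ Zara: 08:15-11:00, 18:15-19:00.
So the common availability across everyone is 08:15-11:00, 18:15-19:00.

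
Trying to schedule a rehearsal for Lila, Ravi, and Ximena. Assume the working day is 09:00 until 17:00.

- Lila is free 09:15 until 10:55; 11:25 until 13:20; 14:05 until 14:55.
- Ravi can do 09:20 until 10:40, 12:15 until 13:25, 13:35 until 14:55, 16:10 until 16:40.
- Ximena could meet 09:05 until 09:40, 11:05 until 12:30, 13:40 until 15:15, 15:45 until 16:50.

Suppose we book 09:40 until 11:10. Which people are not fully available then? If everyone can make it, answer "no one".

Lila, Ravi, Ximena

Lila: not fully free for 09:40-11:10. Ravi: not fully free for 09:40-11:10. Ximena: not fully free for 09:40-11:10.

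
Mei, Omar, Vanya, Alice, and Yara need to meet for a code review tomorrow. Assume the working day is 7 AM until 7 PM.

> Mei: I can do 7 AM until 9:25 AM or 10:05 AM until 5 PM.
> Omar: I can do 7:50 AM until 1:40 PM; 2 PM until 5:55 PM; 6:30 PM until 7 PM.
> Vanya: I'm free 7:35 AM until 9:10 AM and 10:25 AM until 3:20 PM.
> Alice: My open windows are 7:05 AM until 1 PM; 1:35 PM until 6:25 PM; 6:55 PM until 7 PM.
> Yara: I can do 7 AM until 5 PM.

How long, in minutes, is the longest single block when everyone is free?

155

Mei ∩ Omar: 07:50-09:25, 10:05-13:40, 14:00-17:00.
Mei ∩ Omar ∩ Vanya: 07:50-09:10, 10:25-13:40, 14:00-15:20.
Mei ∩ Omar ∩ Vanya ∩ Alice: 07:50-09:10, 10:25-13:00, 13:35-13:40, 14:00-15:20.
Mei ∩ Omar ∩ Vanya ∩ Alice ∩ Yara: 07:50-09:10, 10:25-13:00, 13:35-13:40, 14:00-15:20.
So the common availability across everyone is 07:50-09:10, 10:25-13:00, 13:35-13:40, 14:00-15:20.
The longest is 10:25-13:00 at 155 minutes.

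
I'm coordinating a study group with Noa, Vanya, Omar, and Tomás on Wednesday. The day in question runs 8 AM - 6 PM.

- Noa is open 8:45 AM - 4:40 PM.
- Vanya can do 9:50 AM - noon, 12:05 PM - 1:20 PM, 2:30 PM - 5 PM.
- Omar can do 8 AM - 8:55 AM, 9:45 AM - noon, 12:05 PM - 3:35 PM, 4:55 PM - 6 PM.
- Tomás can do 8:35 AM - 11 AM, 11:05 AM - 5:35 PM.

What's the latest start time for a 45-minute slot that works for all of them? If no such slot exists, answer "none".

14:50

Noa ∩ Vanya: 09:50-12:00, 12:05-13:20, 14:30-16:40.
Noa ∩ Vanya ∩ Omar: 09:50-12:00, 12:05-13:20, 14:30-15:35.
Noa ∩ Vanya ∩ Omar ∩ Tomás: 09:50-11:00, 11:05-12:00, 12:05-13:20, 14:30-15:35.
The last common window of at least 45 minutes is 14:30-15:35; a 45-minute meeting can start as late as 14:50 and still end by 15:35.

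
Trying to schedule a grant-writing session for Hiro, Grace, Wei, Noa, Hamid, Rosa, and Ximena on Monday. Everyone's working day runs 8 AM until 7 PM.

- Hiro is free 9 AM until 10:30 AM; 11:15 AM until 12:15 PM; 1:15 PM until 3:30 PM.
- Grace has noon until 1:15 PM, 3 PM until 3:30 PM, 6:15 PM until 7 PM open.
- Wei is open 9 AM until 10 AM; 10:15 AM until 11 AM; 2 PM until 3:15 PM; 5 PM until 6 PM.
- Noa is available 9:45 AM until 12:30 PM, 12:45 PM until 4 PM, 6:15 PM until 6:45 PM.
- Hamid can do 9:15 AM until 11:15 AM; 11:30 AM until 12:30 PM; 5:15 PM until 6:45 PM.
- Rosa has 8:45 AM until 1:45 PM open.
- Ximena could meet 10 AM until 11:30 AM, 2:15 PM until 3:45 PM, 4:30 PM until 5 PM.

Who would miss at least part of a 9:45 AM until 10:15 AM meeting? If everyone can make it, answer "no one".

Hiro: free for 09:45-10:15. Grace: not fully free for 09:45-10:15. Wei: not fully free for 09:45-10:15. Noa: free for 09:45-10:15. Hamid: free for 09:45-10:15. Rosa: free for 09:45-10:15. Ximena: not fully free for 09:45-10:15.

Grace, Wei, Ximena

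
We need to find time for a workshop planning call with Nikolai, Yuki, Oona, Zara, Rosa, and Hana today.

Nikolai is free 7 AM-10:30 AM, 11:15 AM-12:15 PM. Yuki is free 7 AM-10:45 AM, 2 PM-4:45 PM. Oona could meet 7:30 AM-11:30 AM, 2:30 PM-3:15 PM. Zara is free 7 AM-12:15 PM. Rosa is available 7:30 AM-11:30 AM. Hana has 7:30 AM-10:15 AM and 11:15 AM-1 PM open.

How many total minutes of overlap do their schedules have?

Nikolai ∩ Yuki: 07:00-10:30.
Nikolai ∩ Yuki ∩ Oona: 07:30-10:30.
Nikolai ∩ Yuki ∩ Oona ∩ Zara: 07:30-10:30.
Nikolai ∩ Yuki ∩ Oona ∩ Zara ∩ Rosa: 07:30-10:30.
Nikolai ∩ Yuki ∩ Oona ∩ Zara ∩ Rosa ∩ Hana: 07:30-10:15.
So the common availability across everyone is 07:30-10:15.
That's a single block of 165 minutes.

165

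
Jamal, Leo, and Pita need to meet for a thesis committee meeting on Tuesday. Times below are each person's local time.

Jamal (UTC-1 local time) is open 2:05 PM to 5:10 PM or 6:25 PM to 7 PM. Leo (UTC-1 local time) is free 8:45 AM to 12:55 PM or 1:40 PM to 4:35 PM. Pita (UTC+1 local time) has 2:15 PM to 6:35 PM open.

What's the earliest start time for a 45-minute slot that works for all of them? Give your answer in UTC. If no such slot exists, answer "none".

Jamal in UTC: 15:05-18:10, 19:25-20:00 (add 1h to convert from UTC-1).
Leo in UTC: 09:45-13:55, 14:40-17:35 (add 1h to convert from UTC-1).
Pita in UTC: 13:15-17:35 (subtract 1h to convert from UTC+1).
Jamal ∩ Leo: 15:05-17:35.
Jamal ∩ Leo ∩ Pita: 15:05-17:35.
The first common window of at least 45 minutes is 15:05-17:35, so the earliest start is 15:05.

15:05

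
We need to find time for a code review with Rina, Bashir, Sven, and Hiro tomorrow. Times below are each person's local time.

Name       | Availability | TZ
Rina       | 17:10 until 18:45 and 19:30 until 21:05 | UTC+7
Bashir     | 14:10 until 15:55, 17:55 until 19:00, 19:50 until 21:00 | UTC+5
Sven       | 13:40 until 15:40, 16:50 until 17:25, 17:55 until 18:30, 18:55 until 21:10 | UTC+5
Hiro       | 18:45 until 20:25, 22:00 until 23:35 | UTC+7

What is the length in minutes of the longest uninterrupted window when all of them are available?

Rina in UTC: 10:10-11:45, 12:30-14:05 (subtract 7h to convert from UTC+7).
Bashir in UTC: 09:10-10:55, 12:55-14:00, 14:50-16:00 (subtract 5h to convert from UTC+5).
Sven in UTC: 08:40-10:40, 11:50-12:25, 12:55-13:30, 13:55-16:10 (subtract 5h to convert from UTC+5).
Hiro in UTC: 11:45-13:25, 15:00-16:35 (subtract 7h to convert from UTC+7).
Rina ∩ Bashir: 10:10-10:55, 12:55-14:00.
Rina ∩ Bashir ∩ Sven: 10:10-10:40, 12:55-13:30, 13:55-14:00.
Rina ∩ Bashir ∩ Sven ∩ Hiro: 12:55-13:25.
The longest is 12:55-13:25 at 30 minutes.

30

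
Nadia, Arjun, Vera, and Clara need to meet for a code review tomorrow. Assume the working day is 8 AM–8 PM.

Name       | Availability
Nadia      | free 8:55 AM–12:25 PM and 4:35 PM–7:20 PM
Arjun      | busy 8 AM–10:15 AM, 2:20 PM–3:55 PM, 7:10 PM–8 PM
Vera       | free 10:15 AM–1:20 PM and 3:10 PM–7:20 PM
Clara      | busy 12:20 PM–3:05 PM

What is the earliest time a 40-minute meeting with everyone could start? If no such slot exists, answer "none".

10:15

Nadia free: 08:55-12:25, 16:35-19:20.
Arjun free: 10:15-14:20, 15:55-19:10 (invert busy blocks within the working day).
Vera free: 10:15-13:20, 15:10-19:20.
Clara free: 08:00-12:20, 15:05-20:00 (invert busy blocks within the working day).
Nadia ∩ Arjun: 10:15-12:25, 16:35-19:10.
Nadia ∩ Arjun ∩ Vera: 10:15-12:25, 16:35-19:10.
Nadia ∩ Arjun ∩ Vera ∩ Clara: 10:15-12:20, 16:35-19:10.
So the common availability across everyone is 10:15-12:20, 16:35-19:10.
The first common window of at least 40 minutes is 10:15-12:20, so the earliest start is 10:15.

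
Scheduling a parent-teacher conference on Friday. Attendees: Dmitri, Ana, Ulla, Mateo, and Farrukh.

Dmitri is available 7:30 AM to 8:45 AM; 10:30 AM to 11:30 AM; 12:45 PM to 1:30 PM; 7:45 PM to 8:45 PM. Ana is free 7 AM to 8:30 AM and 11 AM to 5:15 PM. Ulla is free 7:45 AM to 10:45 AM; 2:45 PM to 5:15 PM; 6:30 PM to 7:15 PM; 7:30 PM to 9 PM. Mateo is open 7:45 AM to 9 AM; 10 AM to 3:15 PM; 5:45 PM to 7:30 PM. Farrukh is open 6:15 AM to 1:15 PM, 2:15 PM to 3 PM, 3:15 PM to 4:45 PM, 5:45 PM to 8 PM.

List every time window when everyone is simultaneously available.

Dmitri ∩ Ana: 07:30-08:30, 11:00-11:30, 12:45-13:30.
Dmitri ∩ Ana ∩ Ulla: 07:45-08:30.
Dmitri ∩ Ana ∩ Ulla ∩ Mateo: 07:45-08:30.
Dmitri ∩ Ana ∩ Ulla ∩ Mateo ∩ Farrukh: 07:45-08:30.

07:45-08:30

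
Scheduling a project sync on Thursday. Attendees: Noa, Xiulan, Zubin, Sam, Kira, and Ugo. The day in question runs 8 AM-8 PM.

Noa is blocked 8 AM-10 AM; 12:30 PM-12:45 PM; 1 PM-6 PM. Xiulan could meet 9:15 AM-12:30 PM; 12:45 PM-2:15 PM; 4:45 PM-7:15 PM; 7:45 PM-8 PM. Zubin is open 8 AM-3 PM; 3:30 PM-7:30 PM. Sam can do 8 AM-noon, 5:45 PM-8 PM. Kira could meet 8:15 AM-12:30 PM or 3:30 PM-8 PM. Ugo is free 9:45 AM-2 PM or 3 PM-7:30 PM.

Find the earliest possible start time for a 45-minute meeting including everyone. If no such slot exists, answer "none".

10:00

Noa free: 10:00-12:30, 12:45-13:00, 18:00-20:00 (invert busy blocks within the working day).
Xiulan free: 09:15-12:30, 12:45-14:15, 16:45-19:15, 19:45-20:00.
Zubin free: 08:00-15:00, 15:30-19:30.
Sam free: 08:00-12:00, 17:45-20:00.
Kira free: 08:15-12:30, 15:30-20:00.
Ugo free: 09:45-14:00, 15:00-19:30.
Noa ∩ Xiulan: 10:00-12:30, 12:45-13:00, 18:00-19:15, 19:45-20:00.
Noa ∩ Xiulan ∩ Zubin: 10:00-12:30, 12:45-13:00, 18:00-19:15.
Noa ∩ Xiulan ∩ Zubin ∩ Sam: 10:00-12:00, 18:00-19:15.
Noa ∩ Xiulan ∩ Zubin ∩ Sam ∩ Kira: 10:00-12:00, 18:00-19:15.
Noa ∩ Xiulan ∩ Zubin ∩ Sam ∩ Kira ∩ Ugo: 10:00-12:00, 18:00-19:15.
The first common window of at least 45 minutes is 10:00-12:00, so the earliest start is 10:00.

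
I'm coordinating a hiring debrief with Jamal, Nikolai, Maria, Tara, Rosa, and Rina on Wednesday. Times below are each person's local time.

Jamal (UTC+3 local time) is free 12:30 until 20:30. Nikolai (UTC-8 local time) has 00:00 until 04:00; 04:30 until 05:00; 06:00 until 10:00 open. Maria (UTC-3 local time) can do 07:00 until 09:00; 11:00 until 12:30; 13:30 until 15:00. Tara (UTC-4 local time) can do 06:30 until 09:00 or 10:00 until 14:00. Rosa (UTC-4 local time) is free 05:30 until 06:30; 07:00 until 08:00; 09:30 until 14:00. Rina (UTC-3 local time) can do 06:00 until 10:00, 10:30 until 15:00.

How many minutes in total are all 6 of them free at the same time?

Jamal in UTC: 09:30-17:30 (subtract 3h to convert from UTC+3).
Nikolai in UTC: 08:00-12:00, 12:30-13:00, 14:00-18:00 (add 8h to convert from UTC-8).
Maria in UTC: 10:00-12:00, 14:00-15:30, 16:30-18:00 (add 3h to convert from UTC-3).
Tara in UTC: 10:30-13:00, 14:00-18:00 (add 4h to convert from UTC-4).
Rosa in UTC: 09:30-10:30, 11:00-12:00, 13:30-18:00 (add 4h to convert from UTC-4).
Rina in UTC: 09:00-13:00, 13:30-18:00 (add 3h to convert from UTC-3).
Jamal ∩ Nikolai: 09:30-12:00, 12:30-13:00, 14:00-17:30.
Jamal ∩ Nikolai ∩ Maria: 10:00-12:00, 14:00-15:30, 16:30-17:30.
Jamal ∩ Nikolai ∩ Maria ∩ Tara: 10:30-12:00, 14:00-15:30, 16:30-17:30.
Jamal ∩ Nikolai ∩ Maria ∩ Tara ∩ Rosa: 11:00-12:00, 14:00-15:30, 16:30-17:30.
Jamal ∩ Nikolai ∩ Maria ∩ Tara ∩ Rosa ∩ Rina: 11:00-12:00, 14:00-15:30, 16:30-17:30.
So the common availability across everyone is 11:00-12:00, 14:00-15:30, 16:30-17:30.
Summing the common windows: 60 + 90 + 60 = 210 minutes.

210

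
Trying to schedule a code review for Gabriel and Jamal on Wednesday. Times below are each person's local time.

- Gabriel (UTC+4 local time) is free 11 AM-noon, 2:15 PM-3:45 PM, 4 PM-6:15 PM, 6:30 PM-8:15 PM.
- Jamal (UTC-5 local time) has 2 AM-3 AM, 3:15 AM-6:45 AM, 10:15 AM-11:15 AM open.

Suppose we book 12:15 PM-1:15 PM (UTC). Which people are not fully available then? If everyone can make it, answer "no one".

Jamal

Gabriel in UTC: 07:00-08:00, 10:15-11:45, 12:00-14:15, 14:30-16:15 (subtract 4h to convert from UTC+4).
Jamal in UTC: 07:00-08:00, 08:15-11:45, 15:15-16:15 (add 5h to convert from UTC-5).
Gabriel: free for 12:15-13:15. Jamal: not fully free for 12:15-13:15.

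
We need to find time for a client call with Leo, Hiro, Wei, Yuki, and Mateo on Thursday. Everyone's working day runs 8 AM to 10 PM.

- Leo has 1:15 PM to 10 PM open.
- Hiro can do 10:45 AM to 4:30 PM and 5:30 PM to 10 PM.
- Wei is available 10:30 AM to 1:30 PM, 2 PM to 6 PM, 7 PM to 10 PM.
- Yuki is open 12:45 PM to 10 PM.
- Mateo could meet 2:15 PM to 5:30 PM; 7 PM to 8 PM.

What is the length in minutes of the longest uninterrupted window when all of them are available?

Leo ∩ Hiro: 13:15-16:30, 17:30-22:00.
Leo ∩ Hiro ∩ Wei: 13:15-13:30, 14:00-16:30, 17:30-18:00, 19:00-22:00.
Leo ∩ Hiro ∩ Wei ∩ Yuki: 13:15-13:30, 14:00-16:30, 17:30-18:00, 19:00-22:00.
Leo ∩ Hiro ∩ Wei ∩ Yuki ∩ Mateo: 14:15-16:30, 19:00-20:00.
The longest is 14:15-16:30 at 135 minutes.

135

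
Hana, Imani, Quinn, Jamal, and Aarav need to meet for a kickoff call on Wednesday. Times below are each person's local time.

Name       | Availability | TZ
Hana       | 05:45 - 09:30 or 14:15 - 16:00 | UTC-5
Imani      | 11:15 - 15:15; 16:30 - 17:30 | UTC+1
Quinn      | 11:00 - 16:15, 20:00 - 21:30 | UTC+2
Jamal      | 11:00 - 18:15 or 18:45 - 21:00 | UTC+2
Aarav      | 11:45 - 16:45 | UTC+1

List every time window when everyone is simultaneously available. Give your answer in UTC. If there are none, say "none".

10:45-14:15

Hana in UTC: 10:45-14:30, 19:15-21:00 (add 5h to convert from UTC-5).
Imani in UTC: 10:15-14:15, 15:30-16:30 (subtract 1h to convert from UTC+1).
Quinn in UTC: 09:00-14:15, 18:00-19:30 (subtract 2h to convert from UTC+2).
Jamal in UTC: 09:00-16:15, 16:45-19:00 (subtract 2h to convert from UTC+2).
Aarav in UTC: 10:45-15:45 (subtract 1h to convert from UTC+1).
Hana ∩ Imani: 10:45-14:15.
Hana ∩ Imani ∩ Quinn: 10:45-14:15.
Hana ∩ Imani ∩ Quinn ∩ Jamal: 10:45-14:15.
Hana ∩ Imani ∩ Quinn ∩ Jamal ∩ Aarav: 10:45-14:15.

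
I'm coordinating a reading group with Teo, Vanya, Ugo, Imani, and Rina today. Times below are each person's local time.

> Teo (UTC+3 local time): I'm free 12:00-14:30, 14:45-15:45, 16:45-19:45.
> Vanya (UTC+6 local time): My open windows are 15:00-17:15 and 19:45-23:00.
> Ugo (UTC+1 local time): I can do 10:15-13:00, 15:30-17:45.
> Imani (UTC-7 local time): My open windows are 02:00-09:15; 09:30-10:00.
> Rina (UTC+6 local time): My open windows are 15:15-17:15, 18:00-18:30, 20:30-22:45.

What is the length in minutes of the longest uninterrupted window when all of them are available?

120

Teo in UTC: 09:00-11:30, 11:45-12:45, 13:45-16:45 (subtract 3h to convert from UTC+3).
Vanya in UTC: 09:00-11:15, 13:45-17:00 (subtract 6h to convert from UTC+6).
Ugo in UTC: 09:15-12:00, 14:30-16:45 (subtract 1h to convert from UTC+1).
Imani in UTC: 09:00-16:15, 16:30-17:00 (add 7h to convert from UTC-7).
Rina in UTC: 09:15-11:15, 12:00-12:30, 14:30-16:45 (subtract 6h to convert from UTC+6).
Teo ∩ Vanya: 09:00-11:15, 13:45-16:45.
Teo ∩ Vanya ∩ Ugo: 09:15-11:15, 14:30-16:45.
Teo ∩ Vanya ∩ Ugo ∩ Imani: 09:15-11:15, 14:30-16:15, 16:30-16:45.
Teo ∩ Vanya ∩ Ugo ∩ Imani ∩ Rina: 09:15-11:15, 14:30-16:15, 16:30-16:45.
So the common availability across everyone is 09:15-11:15, 14:30-16:15, 16:30-16:45.
The longest is 09:15-11:15 at 120 minutes.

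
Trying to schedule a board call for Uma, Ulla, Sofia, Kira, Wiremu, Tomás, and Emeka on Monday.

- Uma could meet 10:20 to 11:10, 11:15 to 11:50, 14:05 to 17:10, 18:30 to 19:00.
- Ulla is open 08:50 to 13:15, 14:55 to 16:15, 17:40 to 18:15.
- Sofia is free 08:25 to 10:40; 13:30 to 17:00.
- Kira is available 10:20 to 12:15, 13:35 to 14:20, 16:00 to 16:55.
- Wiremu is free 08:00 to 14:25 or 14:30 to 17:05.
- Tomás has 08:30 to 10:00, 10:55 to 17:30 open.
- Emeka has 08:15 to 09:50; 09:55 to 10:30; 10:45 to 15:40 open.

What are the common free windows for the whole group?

Uma ∩ Ulla: 10:20-11:10, 11:15-11:50, 14:55-16:15.
Uma ∩ Ulla ∩ Sofia: 10:20-10:40, 14:55-16:15.
Uma ∩ Ulla ∩ Sofia ∩ Kira: 10:20-10:40, 16:00-16:15.
Uma ∩ Ulla ∩ Sofia ∩ Kira ∩ Wiremu: 10:20-10:40, 16:00-16:15.
Uma ∩ Ulla ∩ Sofia ∩ Kira ∩ Wiremu ∩ Tomás: 16:00-16:15.
Uma ∩ Ulla ∩ Sofia ∩ Kira ∩ Wiremu ∩ Tomás ∩ Emeka: ∅.
There is no time when everyone is free.

none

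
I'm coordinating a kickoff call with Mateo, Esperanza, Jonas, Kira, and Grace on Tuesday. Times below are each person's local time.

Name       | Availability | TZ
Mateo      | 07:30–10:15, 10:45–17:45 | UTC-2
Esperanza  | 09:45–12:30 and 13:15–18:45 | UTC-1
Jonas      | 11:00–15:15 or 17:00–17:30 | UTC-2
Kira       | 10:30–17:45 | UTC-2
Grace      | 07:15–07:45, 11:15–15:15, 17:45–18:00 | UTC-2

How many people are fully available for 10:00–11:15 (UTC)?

1

Mateo in UTC: 09:30-12:15, 12:45-19:45 (add 2h to convert from UTC-2).
Esperanza in UTC: 10:45-13:30, 14:15-19:45 (add 1h to convert from UTC-1).
Jonas in UTC: 13:00-17:15, 19:00-19:30 (add 2h to convert from UTC-2).
Kira in UTC: 12:30-19:45 (add 2h to convert from UTC-2).
Grace in UTC: 09:15-09:45, 13:15-17:15, 19:45-20:00 (add 2h to convert from UTC-2).
Mateo can make the full 10:00-11:15 slot — that's 1.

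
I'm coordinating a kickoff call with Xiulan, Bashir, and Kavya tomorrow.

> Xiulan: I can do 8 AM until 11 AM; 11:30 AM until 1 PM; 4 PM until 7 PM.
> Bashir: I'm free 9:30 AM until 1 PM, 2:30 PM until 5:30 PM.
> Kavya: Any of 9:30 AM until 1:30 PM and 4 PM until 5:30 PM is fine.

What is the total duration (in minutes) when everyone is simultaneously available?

270

Xiulan ∩ Bashir: 09:30-11:00, 11:30-13:00, 16:00-17:30.
Xiulan ∩ Bashir ∩ Kavya: 09:30-11:00, 11:30-13:00, 16:00-17:30.
So the common availability across everyone is 09:30-11:00, 11:30-13:00, 16:00-17:30.
Summing the common windows: 90 + 90 + 90 = 270 minutes.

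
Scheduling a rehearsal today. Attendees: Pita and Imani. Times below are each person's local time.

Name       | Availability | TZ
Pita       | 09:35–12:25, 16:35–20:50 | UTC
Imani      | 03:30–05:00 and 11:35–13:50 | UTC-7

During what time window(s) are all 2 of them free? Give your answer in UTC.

Pita in UTC: 09:35-12:25, 16:35-20:50.
Imani in UTC: 10:30-12:00, 18:35-20:50 (add 7h to convert from UTC-7).
Pita ∩ Imani: 10:30-12:00, 18:35-20:50.

10:30-12:00, 18:35-20:50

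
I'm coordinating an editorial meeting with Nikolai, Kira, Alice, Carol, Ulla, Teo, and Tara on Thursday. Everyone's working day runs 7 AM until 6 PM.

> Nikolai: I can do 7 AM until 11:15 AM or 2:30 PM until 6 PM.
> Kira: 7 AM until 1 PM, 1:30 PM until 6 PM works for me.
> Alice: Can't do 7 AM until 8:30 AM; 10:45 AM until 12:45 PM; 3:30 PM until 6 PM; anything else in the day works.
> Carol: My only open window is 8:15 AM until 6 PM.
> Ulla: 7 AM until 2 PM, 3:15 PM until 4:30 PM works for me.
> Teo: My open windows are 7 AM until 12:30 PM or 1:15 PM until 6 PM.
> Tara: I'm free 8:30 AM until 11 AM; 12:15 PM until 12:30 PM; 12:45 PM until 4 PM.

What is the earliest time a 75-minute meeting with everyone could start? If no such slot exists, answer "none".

08:30

Nikolai free: 07:00-11:15, 14:30-18:00.
Kira free: 07:00-13:00, 13:30-18:00.
Alice free: 08:30-10:45, 12:45-15:30 (invert busy blocks within the working day).
Carol free: 08:15-18:00.
Ulla free: 07:00-14:00, 15:15-16:30.
Teo free: 07:00-12:30, 13:15-18:00.
Tara free: 08:30-11:00, 12:15-12:30, 12:45-16:00.
Nikolai ∩ Kira: 07:00-11:15, 14:30-18:00.
Nikolai ∩ Kira ∩ Alice: 08:30-10:45, 14:30-15:30.
Nikolai ∩ Kira ∩ Alice ∩ Carol: 08:30-10:45, 14:30-15:30.
Nikolai ∩ Kira ∩ Alice ∩ Carol ∩ Ulla: 08:30-10:45, 15:15-15:30.
Nikolai ∩ Kira ∩ Alice ∩ Carol ∩ Ulla ∩ Teo: 08:30-10:45, 15:15-15:30.
Nikolai ∩ Kira ∩ Alice ∩ Carol ∩ Ulla ∩ Teo ∩ Tara: 08:30-10:45, 15:15-15:30.
So the common availability across everyone is 08:30-10:45, 15:15-15:30.
The first common window of at least 75 minutes is 08:30-10:45, so the earliest start is 08:30.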